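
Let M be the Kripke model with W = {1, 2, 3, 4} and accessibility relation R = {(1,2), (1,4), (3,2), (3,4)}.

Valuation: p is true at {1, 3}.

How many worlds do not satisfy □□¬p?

0

1: successors {2, 4}; □¬p there: 2:T, 4:T. ✓
2: no successors, so □□¬p holds vacuously. ✓
3: successors {2, 4}; □¬p there: 2:T, 4:T. ✓
4: no successors, so □□¬p holds vacuously. ✓
Satisfying worlds: {1, 2, 3, 4}.
So □□¬p fails at the other 0 worlds.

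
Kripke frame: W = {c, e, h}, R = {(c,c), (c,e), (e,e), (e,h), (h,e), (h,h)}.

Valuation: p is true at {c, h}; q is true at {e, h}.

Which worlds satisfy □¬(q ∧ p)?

c: successors {c, e}; ¬(q ∧ p) there: c:T, e:T. ✓
e: successors {e, h}; ¬(q ∧ p) there: e:T, h:F. ✗
h: successors {e, h}; ¬(q ∧ p) there: e:T, h:F. ✗

{c}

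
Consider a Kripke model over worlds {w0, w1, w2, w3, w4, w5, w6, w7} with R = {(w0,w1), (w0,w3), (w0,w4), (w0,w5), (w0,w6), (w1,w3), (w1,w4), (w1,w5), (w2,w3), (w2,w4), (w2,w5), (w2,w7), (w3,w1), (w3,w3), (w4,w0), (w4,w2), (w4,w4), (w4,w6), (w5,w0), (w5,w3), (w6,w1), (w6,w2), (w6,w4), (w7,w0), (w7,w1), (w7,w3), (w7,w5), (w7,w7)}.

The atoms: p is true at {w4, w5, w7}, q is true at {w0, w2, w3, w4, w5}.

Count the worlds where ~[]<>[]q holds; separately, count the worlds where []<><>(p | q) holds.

For ~[]<>[]q:
w0: []<>[]q is F. ✓
w1: []<>[]q is F. ✓
w2: []<>[]q is F. ✓
w3: []<>[]q is T. ✗
w4: []<>[]q is F. ✓
w5: []<>[]q is T. ✗
w6: []<>[]q is F. ✓
w7: []<>[]q is F. ✓
— 6 worlds.
For []<><>(p | q):
w0: successors {w1, w3, w4, w5, w6}; <><>(p | q) there: w1:T, w3:T, w4:T, w5:T, w6:T. ✓
w1: successors {w3, w4, w5}; <><>(p | q) there: w3:T, w4:T, w5:T. ✓
w2: successors {w3, w4, w5, w7}; <><>(p | q) there: w3:T, w4:T, w5:T, w7:T. ✓
w3: successors {w1, w3}; <><>(p | q) there: w1:T, w3:T. ✓
w4: successors {w0, w2, w4, w6}; <><>(p | q) there: w0:T, w2:T, w4:T, w6:T. ✓
w5: successors {w0, w3}; <><>(p | q) there: w0:T, w3:T. ✓
w6: successors {w1, w2, w4}; <><>(p | q) there: w1:T, w2:T, w4:T. ✓
w7: successors {w0, w1, w3, w5, w7}; <><>(p | q) there: w0:T, w1:T, w3:T, w5:T, w7:T. ✓
— 8 worlds.

6 and 8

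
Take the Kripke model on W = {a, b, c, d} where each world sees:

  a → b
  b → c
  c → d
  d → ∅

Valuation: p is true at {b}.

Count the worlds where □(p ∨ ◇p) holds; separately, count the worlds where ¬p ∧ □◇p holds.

2 and 1

For □(p ∨ ◇p):
a: successors {b}; p ∨ ◇p there: b:T. ✓
b: successors {c}; p ∨ ◇p there: c:F. ✗
c: successors {d}; p ∨ ◇p there: d:F. ✗
d: no successors, so □(p ∨ ◇p) holds vacuously. ✓
— 2 worlds.
For ¬p ∧ □◇p:
a: ¬p is T, □◇p is F. ✗
b: ¬p is F, □◇p is F. ✗
c: ¬p is T, □◇p is F. ✗
d: ¬p is T, □◇p is T. ✓
— 1 world.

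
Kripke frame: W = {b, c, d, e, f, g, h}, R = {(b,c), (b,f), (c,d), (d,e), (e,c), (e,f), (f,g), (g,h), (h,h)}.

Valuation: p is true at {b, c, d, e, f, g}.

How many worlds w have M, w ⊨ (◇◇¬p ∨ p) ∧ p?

b: ◇◇¬p ∨ p is T, p is T. ✓
c: ◇◇¬p ∨ p is T, p is T. ✓
d: ◇◇¬p ∨ p is T, p is T. ✓
e: ◇◇¬p ∨ p is T, p is T. ✓
f: ◇◇¬p ∨ p is T, p is T. ✓
g: ◇◇¬p ∨ p is T, p is T. ✓
h: ◇◇¬p ∨ p is T, p is F. ✗
Satisfying worlds: {b, c, d, e, f, g}.

6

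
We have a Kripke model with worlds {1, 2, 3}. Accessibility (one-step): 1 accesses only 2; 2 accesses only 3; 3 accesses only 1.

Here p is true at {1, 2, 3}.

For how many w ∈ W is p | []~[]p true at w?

3

1: p is T, []~[]p is F. ✓
2: p is T, []~[]p is F. ✓
3: p is T, []~[]p is F. ✓
Satisfying worlds: {1, 2, 3}.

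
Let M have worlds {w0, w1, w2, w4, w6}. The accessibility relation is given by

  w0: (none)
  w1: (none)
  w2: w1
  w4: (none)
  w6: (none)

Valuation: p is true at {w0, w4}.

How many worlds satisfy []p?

4

w0: no successors, so []p holds vacuously. ✓
w1: no successors, so []p holds vacuously. ✓
w2: successors {w1}; p there: w1:F. ✗
w4: no successors, so []p holds vacuously. ✓
w6: no successors, so []p holds vacuously. ✓
Satisfying worlds: {w0, w1, w4, w6}.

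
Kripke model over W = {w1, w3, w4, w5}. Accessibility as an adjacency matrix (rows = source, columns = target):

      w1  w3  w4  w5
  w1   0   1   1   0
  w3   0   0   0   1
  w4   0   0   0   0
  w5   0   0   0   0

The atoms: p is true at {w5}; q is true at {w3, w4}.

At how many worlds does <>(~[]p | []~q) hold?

w1: successors {w3, w4}; ~[]p | []~q there: w3:T, w4:T. ✓
w3: successors {w5}; ~[]p | []~q there: w5:T. ✓
w4: no successors, so <>(~[]p | []~q) fails. ✗
w5: no successors, so <>(~[]p | []~q) fails. ✗
Satisfying worlds: {w1, w3}.

2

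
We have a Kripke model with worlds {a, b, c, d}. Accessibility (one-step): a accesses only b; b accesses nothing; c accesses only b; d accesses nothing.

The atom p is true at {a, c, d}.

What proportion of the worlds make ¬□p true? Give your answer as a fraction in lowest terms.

1/2

a: □p is F. ✓
b: □p is T. ✗
c: □p is F. ✓
d: □p is T. ✗
That's 2 of 4 worlds, so 2/4 = 1/2.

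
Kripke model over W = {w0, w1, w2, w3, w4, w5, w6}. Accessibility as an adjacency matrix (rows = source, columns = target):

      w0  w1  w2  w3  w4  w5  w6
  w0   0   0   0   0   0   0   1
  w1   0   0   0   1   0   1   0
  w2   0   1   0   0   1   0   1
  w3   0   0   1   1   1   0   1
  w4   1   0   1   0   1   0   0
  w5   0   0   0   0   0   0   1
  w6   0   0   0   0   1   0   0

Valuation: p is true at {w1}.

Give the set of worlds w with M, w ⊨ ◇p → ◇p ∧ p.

{w0, w1, w3, w4, w5, w6}

w0: ◇p is F, ◇p ∧ p is F. ✓
w1: ◇p is F, ◇p ∧ p is F. ✓
w2: ◇p is T, ◇p ∧ p is F. ✗
w3: ◇p is F, ◇p ∧ p is F. ✓
w4: ◇p is F, ◇p ∧ p is F. ✓
w5: ◇p is F, ◇p ∧ p is F. ✓
w6: ◇p is F, ◇p ∧ p is F. ✓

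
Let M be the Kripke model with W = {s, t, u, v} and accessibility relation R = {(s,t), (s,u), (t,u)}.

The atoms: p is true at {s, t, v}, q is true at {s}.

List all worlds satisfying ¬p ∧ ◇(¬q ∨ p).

s: ¬p is F, ◇(¬q ∨ p) is T. ✗
t: ¬p is F, ◇(¬q ∨ p) is T. ✗
u: ¬p is T, ◇(¬q ∨ p) is F. ✗
v: ¬p is F, ◇(¬q ∨ p) is F. ✗

∅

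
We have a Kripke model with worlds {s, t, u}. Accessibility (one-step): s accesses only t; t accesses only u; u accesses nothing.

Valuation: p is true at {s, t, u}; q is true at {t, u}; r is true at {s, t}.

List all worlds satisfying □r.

s: successors {t}; r there: t:T. ✓
t: successors {u}; r there: u:F. ✗
u: no successors, so □r holds vacuously. ✓

{s, u}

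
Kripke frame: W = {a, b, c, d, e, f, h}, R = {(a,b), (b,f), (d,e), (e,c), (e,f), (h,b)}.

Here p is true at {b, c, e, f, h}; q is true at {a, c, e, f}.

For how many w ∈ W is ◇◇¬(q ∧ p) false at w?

7

a: successors {b}; ◇¬(q ∧ p) there: b:F. ✗
b: successors {f}; ◇¬(q ∧ p) there: f:F. ✗
c: no successors, so ◇◇¬(q ∧ p) fails. ✗
d: successors {e}; ◇¬(q ∧ p) there: e:F. ✗
e: successors {c, f}; ◇¬(q ∧ p) there: c:F, f:F. ✗
f: no successors, so ◇◇¬(q ∧ p) fails. ✗
h: successors {b}; ◇¬(q ∧ p) there: b:F. ✗
Satisfying worlds: ∅.
So ◇◇¬(q ∧ p) fails at the other 7 worlds.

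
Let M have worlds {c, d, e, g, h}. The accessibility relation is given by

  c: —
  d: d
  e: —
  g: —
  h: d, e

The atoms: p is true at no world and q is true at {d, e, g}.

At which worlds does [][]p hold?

{c, e, g}

c: no successors, so [][]p holds vacuously. ✓
d: successors {d}; []p there: d:F. ✗
e: no successors, so [][]p holds vacuously. ✓
g: no successors, so [][]p holds vacuously. ✓
h: successors {d, e}; []p there: d:F, e:T. ✗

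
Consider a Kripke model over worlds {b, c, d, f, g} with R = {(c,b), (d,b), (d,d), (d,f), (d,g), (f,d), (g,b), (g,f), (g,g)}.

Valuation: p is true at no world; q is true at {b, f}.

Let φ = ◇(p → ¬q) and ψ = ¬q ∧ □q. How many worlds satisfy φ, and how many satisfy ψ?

For ◇(p → ¬q):
b: no successors, so ◇(p → ¬q) fails. ✗
c: successors {b}; p → ¬q there: b:T. ✓
d: successors {b, d, f, g}; p → ¬q there: b:T, d:T, f:T, g:T. ✓
f: successors {d}; p → ¬q there: d:T. ✓
g: successors {b, f, g}; p → ¬q there: b:T, f:T, g:T. ✓
— 4 worlds.
For ¬q ∧ □q:
b: ¬q is F, □q is T. ✗
c: ¬q is T, □q is T. ✓
d: ¬q is T, □q is F. ✗
f: ¬q is F, □q is F. ✗
g: ¬q is T, □q is F. ✗
— 1 world.

4 and 1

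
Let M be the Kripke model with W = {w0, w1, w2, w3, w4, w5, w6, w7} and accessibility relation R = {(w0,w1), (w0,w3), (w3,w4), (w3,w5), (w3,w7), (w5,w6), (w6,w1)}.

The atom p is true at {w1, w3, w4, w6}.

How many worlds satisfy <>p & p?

2

w0: <>p is T, p is F. ✗
w1: <>p is F, p is T. ✗
w2: <>p is F, p is F. ✗
w3: <>p is T, p is T. ✓
w4: <>p is F, p is T. ✗
w5: <>p is T, p is F. ✗
w6: <>p is T, p is T. ✓
w7: <>p is F, p is F. ✗
Satisfying worlds: {w3, w6}.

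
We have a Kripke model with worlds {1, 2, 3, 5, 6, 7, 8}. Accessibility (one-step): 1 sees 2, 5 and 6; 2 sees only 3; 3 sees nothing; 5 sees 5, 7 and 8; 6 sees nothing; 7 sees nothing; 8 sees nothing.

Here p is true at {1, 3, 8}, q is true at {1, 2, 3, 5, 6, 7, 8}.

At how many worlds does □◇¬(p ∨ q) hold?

1: successors {2, 5, 6}; ◇¬(p ∨ q) there: 2:F, 5:F, 6:F. ✗
2: successors {3}; ◇¬(p ∨ q) there: 3:F. ✗
3: no successors, so □◇¬(p ∨ q) holds vacuously. ✓
5: successors {5, 7, 8}; ◇¬(p ∨ q) there: 5:F, 7:F, 8:F. ✗
6: no successors, so □◇¬(p ∨ q) holds vacuously. ✓
7: no successors, so □◇¬(p ∨ q) holds vacuously. ✓
8: no successors, so □◇¬(p ∨ q) holds vacuously. ✓
Satisfying worlds: {3, 6, 7, 8}.

4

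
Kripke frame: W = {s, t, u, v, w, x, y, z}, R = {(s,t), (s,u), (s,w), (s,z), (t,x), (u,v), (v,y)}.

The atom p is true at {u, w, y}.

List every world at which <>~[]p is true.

s: successors {t, u, w, z}; ~[]p there: t:T, u:T, w:F, z:F. ✓
t: successors {x}; ~[]p there: x:F. ✗
u: successors {v}; ~[]p there: v:F. ✗
v: successors {y}; ~[]p there: y:F. ✗
w: no successors, so <>~[]p fails. ✗
x: no successors, so <>~[]p fails. ✗
y: no successors, so <>~[]p fails. ✗
z: no successors, so <>~[]p fails. ✗

{s}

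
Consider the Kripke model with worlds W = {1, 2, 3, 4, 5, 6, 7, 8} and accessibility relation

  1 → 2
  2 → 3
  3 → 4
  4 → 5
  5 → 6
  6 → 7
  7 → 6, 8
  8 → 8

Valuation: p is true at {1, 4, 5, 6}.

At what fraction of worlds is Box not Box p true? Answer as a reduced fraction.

1: successors {2}; not Box p there: 2:T. ✓
2: successors {3}; not Box p there: 3:F. ✗
3: successors {4}; not Box p there: 4:F. ✗
4: successors {5}; not Box p there: 5:F. ✗
5: successors {6}; not Box p there: 6:T. ✓
6: successors {7}; not Box p there: 7:T. ✓
7: successors {6, 8}; not Box p there: 6:T, 8:T. ✓
8: successors {8}; not Box p there: 8:T. ✓
That's 5 of 8 worlds, so 5/8.

5/8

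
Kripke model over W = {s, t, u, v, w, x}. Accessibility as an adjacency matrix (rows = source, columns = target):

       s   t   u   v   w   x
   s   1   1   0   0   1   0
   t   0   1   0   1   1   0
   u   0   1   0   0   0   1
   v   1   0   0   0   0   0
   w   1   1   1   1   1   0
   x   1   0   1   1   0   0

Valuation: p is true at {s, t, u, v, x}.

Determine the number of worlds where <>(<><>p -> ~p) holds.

3

s: successors {s, t, w}; <><>p -> ~p there: s:F, t:F, w:T. ✓
t: successors {t, v, w}; <><>p -> ~p there: t:F, v:F, w:T. ✓
u: successors {t, x}; <><>p -> ~p there: t:F, x:F. ✗
v: successors {s}; <><>p -> ~p there: s:F. ✗
w: successors {s, t, u, v, w}; <><>p -> ~p there: s:F, t:F, u:F, v:F, w:T. ✓
x: successors {s, u, v}; <><>p -> ~p there: s:F, u:F, v:F. ✗
Satisfying worlds: {s, t, w}.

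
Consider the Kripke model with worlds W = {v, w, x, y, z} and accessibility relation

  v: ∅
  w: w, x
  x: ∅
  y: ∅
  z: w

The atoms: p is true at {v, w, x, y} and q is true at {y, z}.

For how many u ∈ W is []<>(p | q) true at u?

4

v: no successors, so []<>(p | q) holds vacuously. ✓
w: successors {w, x}; <>(p | q) there: w:T, x:F. ✗
x: no successors, so []<>(p | q) holds vacuously. ✓
y: no successors, so []<>(p | q) holds vacuously. ✓
z: successors {w}; <>(p | q) there: w:T. ✓
Satisfying worlds: {v, x, y, z}.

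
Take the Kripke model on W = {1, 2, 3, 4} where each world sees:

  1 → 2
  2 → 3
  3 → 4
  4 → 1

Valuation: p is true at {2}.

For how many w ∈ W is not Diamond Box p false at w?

1

1: Diamond Box p is F. ✓
2: Diamond Box p is F. ✓
3: Diamond Box p is F. ✓
4: Diamond Box p is T. ✗
Satisfying worlds: {1, 2, 3}.
So not Diamond Box p fails at the other 1 world.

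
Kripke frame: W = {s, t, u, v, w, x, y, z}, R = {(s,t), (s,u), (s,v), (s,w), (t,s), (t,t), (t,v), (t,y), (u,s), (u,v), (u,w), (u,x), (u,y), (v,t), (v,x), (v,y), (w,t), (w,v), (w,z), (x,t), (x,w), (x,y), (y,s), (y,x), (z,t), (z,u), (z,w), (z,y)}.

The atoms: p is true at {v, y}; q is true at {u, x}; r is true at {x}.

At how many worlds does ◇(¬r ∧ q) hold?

s: successors {t, u, v, w}; ¬r ∧ q there: t:F, u:T, v:F, w:F. ✓
t: successors {s, t, v, y}; ¬r ∧ q there: s:F, t:F, v:F, y:F. ✗
u: successors {s, v, w, x, y}; ¬r ∧ q there: s:F, v:F, w:F, x:F, y:F. ✗
v: successors {t, x, y}; ¬r ∧ q there: t:F, x:F, y:F. ✗
w: successors {t, v, z}; ¬r ∧ q there: t:F, v:F, z:F. ✗
x: successors {t, w, y}; ¬r ∧ q there: t:F, w:F, y:F. ✗
y: successors {s, x}; ¬r ∧ q there: s:F, x:F. ✗
z: successors {t, u, w, y}; ¬r ∧ q there: t:F, u:T, w:F, y:F. ✓
Satisfying worlds: {s, z}.

2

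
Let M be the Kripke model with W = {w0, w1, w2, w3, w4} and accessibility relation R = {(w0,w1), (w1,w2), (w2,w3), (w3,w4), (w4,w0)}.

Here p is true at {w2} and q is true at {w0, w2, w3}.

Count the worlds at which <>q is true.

w0: successors {w1}; q there: w1:F. ✗
w1: successors {w2}; q there: w2:T. ✓
w2: successors {w3}; q there: w3:T. ✓
w3: successors {w4}; q there: w4:F. ✗
w4: successors {w0}; q there: w0:T. ✓
Satisfying worlds: {w1, w2, w4}.

3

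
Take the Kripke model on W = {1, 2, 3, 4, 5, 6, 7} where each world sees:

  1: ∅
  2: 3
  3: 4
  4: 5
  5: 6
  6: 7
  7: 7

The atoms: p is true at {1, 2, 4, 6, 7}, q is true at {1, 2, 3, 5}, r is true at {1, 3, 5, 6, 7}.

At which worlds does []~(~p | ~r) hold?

1: no successors, so []~(~p | ~r) holds vacuously. ✓
2: successors {3}; ~(~p | ~r) there: 3:F. ✗
3: successors {4}; ~(~p | ~r) there: 4:F. ✗
4: successors {5}; ~(~p | ~r) there: 5:F. ✗
5: successors {6}; ~(~p | ~r) there: 6:T. ✓
6: successors {7}; ~(~p | ~r) there: 7:T. ✓
7: successors {7}; ~(~p | ~r) there: 7:T. ✓

{1, 5, 6, 7}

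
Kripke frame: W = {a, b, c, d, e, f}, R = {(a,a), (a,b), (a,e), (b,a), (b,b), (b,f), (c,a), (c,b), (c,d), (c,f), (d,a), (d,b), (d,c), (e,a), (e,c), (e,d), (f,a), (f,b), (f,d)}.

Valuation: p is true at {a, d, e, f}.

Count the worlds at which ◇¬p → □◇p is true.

a: ◇¬p is T, □◇p is T. ✓
b: ◇¬p is T, □◇p is T. ✓
c: ◇¬p is T, □◇p is T. ✓
d: ◇¬p is T, □◇p is T. ✓
e: ◇¬p is T, □◇p is T. ✓
f: ◇¬p is T, □◇p is T. ✓
Satisfying worlds: {a, b, c, d, e, f}.

6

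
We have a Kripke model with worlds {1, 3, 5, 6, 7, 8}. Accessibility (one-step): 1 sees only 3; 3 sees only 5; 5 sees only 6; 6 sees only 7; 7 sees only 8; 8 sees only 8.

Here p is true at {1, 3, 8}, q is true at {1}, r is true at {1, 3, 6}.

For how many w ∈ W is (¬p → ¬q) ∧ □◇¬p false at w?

3

1: ¬p → ¬q is T, □◇¬p is T. ✓
3: ¬p → ¬q is T, □◇¬p is T. ✓
5: ¬p → ¬q is T, □◇¬p is T. ✓
6: ¬p → ¬q is T, □◇¬p is F. ✗
7: ¬p → ¬q is T, □◇¬p is F. ✗
8: ¬p → ¬q is T, □◇¬p is F. ✗
Satisfying worlds: {1, 3, 5}.
So (¬p → ¬q) ∧ □◇¬p fails at the other 3 worlds.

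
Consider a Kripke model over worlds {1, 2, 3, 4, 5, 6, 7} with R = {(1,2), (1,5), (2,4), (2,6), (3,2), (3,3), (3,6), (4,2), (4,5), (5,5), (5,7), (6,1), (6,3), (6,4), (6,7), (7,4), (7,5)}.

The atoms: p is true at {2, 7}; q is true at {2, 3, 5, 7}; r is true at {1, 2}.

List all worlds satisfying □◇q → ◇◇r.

{1, 2, 3, 4, 6, 7}

1: □◇q is F, ◇◇r is F. ✓
2: □◇q is T, ◇◇r is T. ✓
3: □◇q is F, ◇◇r is T. ✓
4: □◇q is F, ◇◇r is F. ✓
5: □◇q is T, ◇◇r is F. ✗
6: □◇q is T, ◇◇r is T. ✓
7: □◇q is T, ◇◇r is T. ✓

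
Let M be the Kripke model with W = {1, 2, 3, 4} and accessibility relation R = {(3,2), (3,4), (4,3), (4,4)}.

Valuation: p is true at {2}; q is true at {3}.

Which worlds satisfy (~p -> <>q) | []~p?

{1, 2, 4}

1: ~p -> <>q is F, []~p is T. ✓
2: ~p -> <>q is T, []~p is T. ✓
3: ~p -> <>q is F, []~p is F. ✗
4: ~p -> <>q is T, []~p is T. ✓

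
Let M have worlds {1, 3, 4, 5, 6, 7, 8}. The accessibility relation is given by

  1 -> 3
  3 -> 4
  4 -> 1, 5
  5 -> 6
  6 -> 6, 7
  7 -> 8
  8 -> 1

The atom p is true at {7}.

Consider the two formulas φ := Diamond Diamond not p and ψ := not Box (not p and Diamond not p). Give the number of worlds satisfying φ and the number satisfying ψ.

For Diamond Diamond not p:
1: successors {3}; Diamond not p there: 3:T. ✓
3: successors {4}; Diamond not p there: 4:T. ✓
4: successors {1, 5}; Diamond not p there: 1:T, 5:T. ✓
5: successors {6}; Diamond not p there: 6:T. ✓
6: successors {6, 7}; Diamond not p there: 6:T, 7:T. ✓
7: successors {8}; Diamond not p there: 8:T. ✓
8: successors {1}; Diamond not p there: 1:T. ✓
— 7 worlds.
For not Box (not p and Diamond not p):
1: Box (not p and Diamond not p) is T. ✗
3: Box (not p and Diamond not p) is T. ✗
4: Box (not p and Diamond not p) is T. ✗
5: Box (not p and Diamond not p) is T. ✗
6: Box (not p and Diamond not p) is F. ✓
7: Box (not p and Diamond not p) is T. ✗
8: Box (not p and Diamond not p) is T. ✗
— 1 world.

7 and 1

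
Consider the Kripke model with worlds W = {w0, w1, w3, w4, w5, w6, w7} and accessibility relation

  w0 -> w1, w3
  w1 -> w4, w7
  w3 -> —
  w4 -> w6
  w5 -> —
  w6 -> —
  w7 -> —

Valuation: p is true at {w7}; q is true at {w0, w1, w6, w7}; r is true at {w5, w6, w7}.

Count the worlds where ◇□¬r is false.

4

w0: successors {w1, w3}; □¬r there: w1:F, w3:T. ✓
w1: successors {w4, w7}; □¬r there: w4:F, w7:T. ✓
w3: no successors, so ◇□¬r fails. ✗
w4: successors {w6}; □¬r there: w6:T. ✓
w5: no successors, so ◇□¬r fails. ✗
w6: no successors, so ◇□¬r fails. ✗
w7: no successors, so ◇□¬r fails. ✗
Satisfying worlds: {w0, w1, w4}.
So ◇□¬r fails at the other 4 worlds.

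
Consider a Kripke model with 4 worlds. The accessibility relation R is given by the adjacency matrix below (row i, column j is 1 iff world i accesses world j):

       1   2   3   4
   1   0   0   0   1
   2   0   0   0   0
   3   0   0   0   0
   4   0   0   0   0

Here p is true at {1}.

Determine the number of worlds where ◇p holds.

1: successors {4}; p there: 4:F. ✗
2: no successors, so ◇p fails. ✗
3: no successors, so ◇p fails. ✗
4: no successors, so ◇p fails. ✗
Satisfying worlds: ∅.

0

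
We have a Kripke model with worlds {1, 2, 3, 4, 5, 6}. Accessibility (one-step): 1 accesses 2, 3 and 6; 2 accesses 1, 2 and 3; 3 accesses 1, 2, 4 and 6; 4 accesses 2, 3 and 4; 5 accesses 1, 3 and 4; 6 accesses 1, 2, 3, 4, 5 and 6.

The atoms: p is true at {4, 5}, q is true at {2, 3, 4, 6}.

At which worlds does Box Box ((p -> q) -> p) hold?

1: successors {2, 3, 6}; Box ((p -> q) -> p) there: 2:F, 3:F, 6:F. ✗
2: successors {1, 2, 3}; Box ((p -> q) -> p) there: 1:F, 2:F, 3:F. ✗
3: successors {1, 2, 4, 6}; Box ((p -> q) -> p) there: 1:F, 2:F, 4:F, 6:F. ✗
4: successors {2, 3, 4}; Box ((p -> q) -> p) there: 2:F, 3:F, 4:F. ✗
5: successors {1, 3, 4}; Box ((p -> q) -> p) there: 1:F, 3:F, 4:F. ✗
6: successors {1, 2, 3, 4, 5, 6}; Box ((p -> q) -> p) there: 1:F, 2:F, 3:F, 4:F, 5:F, 6:F. ✗

∅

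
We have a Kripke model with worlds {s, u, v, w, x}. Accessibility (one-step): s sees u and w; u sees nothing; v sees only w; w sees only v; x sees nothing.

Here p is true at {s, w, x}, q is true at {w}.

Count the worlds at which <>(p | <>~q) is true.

2

s: successors {u, w}; p | <>~q there: u:F, w:T. ✓
u: no successors, so <>(p | <>~q) fails. ✗
v: successors {w}; p | <>~q there: w:T. ✓
w: successors {v}; p | <>~q there: v:F. ✗
x: no successors, so <>(p | <>~q) fails. ✗
Satisfying worlds: {s, v}.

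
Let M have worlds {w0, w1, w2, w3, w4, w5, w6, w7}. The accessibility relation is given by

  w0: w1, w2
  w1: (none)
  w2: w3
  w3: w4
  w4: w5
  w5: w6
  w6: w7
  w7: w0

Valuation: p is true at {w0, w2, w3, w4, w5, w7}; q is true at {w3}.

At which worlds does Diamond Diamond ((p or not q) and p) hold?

{w0, w2, w3, w5, w6, w7}

w0: successors {w1, w2}; Diamond ((p or not q) and p) there: w1:F, w2:T. ✓
w1: no successors, so Diamond Diamond ((p or not q) and p) fails. ✗
w2: successors {w3}; Diamond ((p or not q) and p) there: w3:T. ✓
w3: successors {w4}; Diamond ((p or not q) and p) there: w4:T. ✓
w4: successors {w5}; Diamond ((p or not q) and p) there: w5:F. ✗
w5: successors {w6}; Diamond ((p or not q) and p) there: w6:T. ✓
w6: successors {w7}; Diamond ((p or not q) and p) there: w7:T. ✓
w7: successors {w0}; Diamond ((p or not q) and p) there: w0:T. ✓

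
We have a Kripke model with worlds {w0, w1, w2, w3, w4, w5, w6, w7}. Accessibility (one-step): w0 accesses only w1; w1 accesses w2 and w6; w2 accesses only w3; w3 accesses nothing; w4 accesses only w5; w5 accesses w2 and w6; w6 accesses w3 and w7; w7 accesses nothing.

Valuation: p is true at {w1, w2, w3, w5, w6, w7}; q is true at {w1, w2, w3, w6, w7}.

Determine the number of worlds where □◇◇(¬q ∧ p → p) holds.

4

w0: successors {w1}; ◇◇(¬q ∧ p → p) there: w1:T. ✓
w1: successors {w2, w6}; ◇◇(¬q ∧ p → p) there: w2:F, w6:F. ✗
w2: successors {w3}; ◇◇(¬q ∧ p → p) there: w3:F. ✗
w3: no successors, so □◇◇(¬q ∧ p → p) holds vacuously. ✓
w4: successors {w5}; ◇◇(¬q ∧ p → p) there: w5:T. ✓
w5: successors {w2, w6}; ◇◇(¬q ∧ p → p) there: w2:F, w6:F. ✗
w6: successors {w3, w7}; ◇◇(¬q ∧ p → p) there: w3:F, w7:F. ✗
w7: no successors, so □◇◇(¬q ∧ p → p) holds vacuously. ✓
Satisfying worlds: {w0, w3, w4, w7}.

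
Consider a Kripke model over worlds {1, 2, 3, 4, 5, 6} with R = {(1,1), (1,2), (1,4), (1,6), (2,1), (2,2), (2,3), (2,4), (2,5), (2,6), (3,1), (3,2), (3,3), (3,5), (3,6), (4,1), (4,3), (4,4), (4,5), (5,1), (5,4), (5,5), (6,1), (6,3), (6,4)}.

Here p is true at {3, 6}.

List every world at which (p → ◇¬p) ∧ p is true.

{3, 6}

1: p → ◇¬p is T, p is F. ✗
2: p → ◇¬p is T, p is F. ✗
3: p → ◇¬p is T, p is T. ✓
4: p → ◇¬p is T, p is F. ✗
5: p → ◇¬p is T, p is F. ✗
6: p → ◇¬p is T, p is T. ✓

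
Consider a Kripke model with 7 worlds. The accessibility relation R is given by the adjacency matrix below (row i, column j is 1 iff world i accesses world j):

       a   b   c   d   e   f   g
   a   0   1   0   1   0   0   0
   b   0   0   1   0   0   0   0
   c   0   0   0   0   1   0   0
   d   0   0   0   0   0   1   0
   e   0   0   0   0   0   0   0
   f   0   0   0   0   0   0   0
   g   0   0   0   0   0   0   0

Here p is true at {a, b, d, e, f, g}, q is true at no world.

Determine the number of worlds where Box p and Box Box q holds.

5

a: Box p is T, Box Box q is F. ✗
b: Box p is F, Box Box q is F. ✗
c: Box p is T, Box Box q is T. ✓
d: Box p is T, Box Box q is T. ✓
e: Box p is T, Box Box q is T. ✓
f: Box p is T, Box Box q is T. ✓
g: Box p is T, Box Box q is T. ✓
Satisfying worlds: {c, d, e, f, g}.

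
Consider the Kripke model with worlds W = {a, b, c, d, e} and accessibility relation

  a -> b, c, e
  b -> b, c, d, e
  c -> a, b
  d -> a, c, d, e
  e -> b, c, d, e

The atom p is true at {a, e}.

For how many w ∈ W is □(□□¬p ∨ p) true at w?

0

a: successors {b, c, e}; □□¬p ∨ p there: b:F, c:F, e:T. ✗
b: successors {b, c, d, e}; □□¬p ∨ p there: b:F, c:F, d:F, e:T. ✗
c: successors {a, b}; □□¬p ∨ p there: a:T, b:F. ✗
d: successors {a, c, d, e}; □□¬p ∨ p there: a:T, c:F, d:F, e:T. ✗
e: successors {b, c, d, e}; □□¬p ∨ p there: b:F, c:F, d:F, e:T. ✗
Satisfying worlds: ∅.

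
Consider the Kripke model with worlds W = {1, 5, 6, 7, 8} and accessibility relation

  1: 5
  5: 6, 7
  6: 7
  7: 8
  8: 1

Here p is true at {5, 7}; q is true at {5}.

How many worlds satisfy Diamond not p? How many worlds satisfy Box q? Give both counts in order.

For Diamond not p:
1: successors {5}; not p there: 5:F. ✗
5: successors {6, 7}; not p there: 6:T, 7:F. ✓
6: successors {7}; not p there: 7:F. ✗
7: successors {8}; not p there: 8:T. ✓
8: successors {1}; not p there: 1:T. ✓
— 3 worlds.
For Box q:
1: successors {5}; q there: 5:T. ✓
5: successors {6, 7}; q there: 6:F, 7:F. ✗
6: successors {7}; q there: 7:F. ✗
7: successors {8}; q there: 8:F. ✗
8: successors {1}; q there: 1:F. ✗
— 1 world.

3 and 1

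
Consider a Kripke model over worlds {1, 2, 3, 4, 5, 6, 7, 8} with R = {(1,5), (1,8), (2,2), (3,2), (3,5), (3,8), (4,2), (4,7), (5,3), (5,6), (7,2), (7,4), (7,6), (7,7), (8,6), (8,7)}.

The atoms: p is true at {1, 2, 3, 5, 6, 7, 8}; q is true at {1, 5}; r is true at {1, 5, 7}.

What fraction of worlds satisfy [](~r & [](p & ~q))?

1: successors {5, 8}; ~r & [](p & ~q) there: 5:F, 8:T. ✗
2: successors {2}; ~r & [](p & ~q) there: 2:T. ✓
3: successors {2, 5, 8}; ~r & [](p & ~q) there: 2:T, 5:F, 8:T. ✗
4: successors {2, 7}; ~r & [](p & ~q) there: 2:T, 7:F. ✗
5: successors {3, 6}; ~r & [](p & ~q) there: 3:F, 6:T. ✗
6: no successors, so [](~r & [](p & ~q)) holds vacuously. ✓
7: successors {2, 4, 6, 7}; ~r & [](p & ~q) there: 2:T, 4:T, 6:T, 7:F. ✗
8: successors {6, 7}; ~r & [](p & ~q) there: 6:T, 7:F. ✗
That's 2 of 8 worlds, so 2/8 = 1/4.

1/4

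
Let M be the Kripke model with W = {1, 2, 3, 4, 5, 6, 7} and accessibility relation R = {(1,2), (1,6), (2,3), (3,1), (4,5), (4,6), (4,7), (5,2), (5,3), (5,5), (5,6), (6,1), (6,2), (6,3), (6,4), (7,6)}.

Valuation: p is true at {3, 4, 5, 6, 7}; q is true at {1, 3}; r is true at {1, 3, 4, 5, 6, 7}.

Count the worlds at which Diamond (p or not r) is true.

6

1: successors {2, 6}; p or not r there: 2:T, 6:T. ✓
2: successors {3}; p or not r there: 3:T. ✓
3: successors {1}; p or not r there: 1:F. ✗
4: successors {5, 6, 7}; p or not r there: 5:T, 6:T, 7:T. ✓
5: successors {2, 3, 5, 6}; p or not r there: 2:T, 3:T, 5:T, 6:T. ✓
6: successors {1, 2, 3, 4}; p or not r there: 1:F, 2:T, 3:T, 4:T. ✓
7: successors {6}; p or not r there: 6:T. ✓
Satisfying worlds: {1, 2, 4, 5, 6, 7}.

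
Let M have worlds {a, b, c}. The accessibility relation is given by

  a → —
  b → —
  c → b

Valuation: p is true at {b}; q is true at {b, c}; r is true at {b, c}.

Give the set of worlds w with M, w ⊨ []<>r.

{a, b}

a: no successors, so []<>r holds vacuously. ✓
b: no successors, so []<>r holds vacuously. ✓
c: successors {b}; <>r there: b:F. ✗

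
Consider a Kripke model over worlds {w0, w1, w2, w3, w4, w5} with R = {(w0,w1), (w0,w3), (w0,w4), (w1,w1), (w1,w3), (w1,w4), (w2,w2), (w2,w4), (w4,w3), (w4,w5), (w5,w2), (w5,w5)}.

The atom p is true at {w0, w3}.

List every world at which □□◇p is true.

w0: successors {w1, w3, w4}; □◇p there: w1:F, w3:T, w4:F. ✗
w1: successors {w1, w3, w4}; □◇p there: w1:F, w3:T, w4:F. ✗
w2: successors {w2, w4}; □◇p there: w2:F, w4:F. ✗
w3: no successors, so □□◇p holds vacuously. ✓
w4: successors {w3, w5}; □◇p there: w3:T, w5:F. ✗
w5: successors {w2, w5}; □◇p there: w2:F, w5:F. ✗

{w3}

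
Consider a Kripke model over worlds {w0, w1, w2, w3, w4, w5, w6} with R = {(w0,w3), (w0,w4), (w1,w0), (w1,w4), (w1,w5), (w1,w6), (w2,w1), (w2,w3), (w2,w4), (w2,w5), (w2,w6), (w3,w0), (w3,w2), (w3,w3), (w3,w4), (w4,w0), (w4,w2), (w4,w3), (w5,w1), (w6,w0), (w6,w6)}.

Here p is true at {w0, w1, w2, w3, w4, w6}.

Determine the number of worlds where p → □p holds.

5

w0: p is T, □p is T. ✓
w1: p is T, □p is F. ✗
w2: p is T, □p is F. ✗
w3: p is T, □p is T. ✓
w4: p is T, □p is T. ✓
w5: p is F, □p is T. ✓
w6: p is T, □p is T. ✓
Satisfying worlds: {w0, w3, w4, w5, w6}.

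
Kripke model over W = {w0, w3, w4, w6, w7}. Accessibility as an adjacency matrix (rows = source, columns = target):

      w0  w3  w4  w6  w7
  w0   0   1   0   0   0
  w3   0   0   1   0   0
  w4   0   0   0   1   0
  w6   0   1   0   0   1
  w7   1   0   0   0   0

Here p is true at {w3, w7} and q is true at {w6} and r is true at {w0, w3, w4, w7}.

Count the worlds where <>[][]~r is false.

w0: successors {w3}; [][]~r there: w3:T. ✓
w3: successors {w4}; [][]~r there: w4:F. ✗
w4: successors {w6}; [][]~r there: w6:F. ✗
w6: successors {w3, w7}; [][]~r there: w3:T, w7:F. ✓
w7: successors {w0}; [][]~r there: w0:F. ✗
Satisfying worlds: {w0, w6}.
So <>[][]~r fails at the other 3 worlds.

3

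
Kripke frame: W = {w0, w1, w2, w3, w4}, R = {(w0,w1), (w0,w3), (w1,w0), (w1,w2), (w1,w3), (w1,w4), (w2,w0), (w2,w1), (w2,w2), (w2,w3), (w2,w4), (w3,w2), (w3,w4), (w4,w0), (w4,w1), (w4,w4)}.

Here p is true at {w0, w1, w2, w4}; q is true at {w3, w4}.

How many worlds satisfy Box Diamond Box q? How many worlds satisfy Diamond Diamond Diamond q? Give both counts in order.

0 and 5

For Box Diamond Box q:
w0: successors {w1, w3}; Diamond Box q there: w1:F, w3:F. ✗
w1: successors {w0, w2, w3, w4}; Diamond Box q there: w0:F, w2:F, w3:F, w4:F. ✗
w2: successors {w0, w1, w2, w3, w4}; Diamond Box q there: w0:F, w1:F, w2:F, w3:F, w4:F. ✗
w3: successors {w2, w4}; Diamond Box q there: w2:F, w4:F. ✗
w4: successors {w0, w1, w4}; Diamond Box q there: w0:F, w1:F, w4:F. ✗
— 0 worlds.
For Diamond Diamond Diamond q:
w0: successors {w1, w3}; Diamond Diamond q there: w1:T, w3:T. ✓
w1: successors {w0, w2, w3, w4}; Diamond Diamond q there: w0:T, w2:T, w3:T, w4:T. ✓
w2: successors {w0, w1, w2, w3, w4}; Diamond Diamond q there: w0:T, w1:T, w2:T, w3:T, w4:T. ✓
w3: successors {w2, w4}; Diamond Diamond q there: w2:T, w4:T. ✓
w4: successors {w0, w1, w4}; Diamond Diamond q there: w0:T, w1:T, w4:T. ✓
— 5 worlds.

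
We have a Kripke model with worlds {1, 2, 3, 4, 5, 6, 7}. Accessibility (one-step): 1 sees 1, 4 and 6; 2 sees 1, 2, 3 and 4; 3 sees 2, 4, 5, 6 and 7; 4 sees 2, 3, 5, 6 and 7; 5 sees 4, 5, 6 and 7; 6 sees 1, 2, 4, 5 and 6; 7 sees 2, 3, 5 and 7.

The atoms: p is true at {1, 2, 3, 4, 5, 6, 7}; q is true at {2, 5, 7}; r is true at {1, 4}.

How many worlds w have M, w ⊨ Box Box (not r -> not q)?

1: successors {1, 4, 6}; Box (not r -> not q) there: 1:T, 4:F, 6:F. ✗
2: successors {1, 2, 3, 4}; Box (not r -> not q) there: 1:T, 2:F, 3:F, 4:F. ✗
3: successors {2, 4, 5, 6, 7}; Box (not r -> not q) there: 2:F, 4:F, 5:F, 6:F, 7:F. ✗
4: successors {2, 3, 5, 6, 7}; Box (not r -> not q) there: 2:F, 3:F, 5:F, 6:F, 7:F. ✗
5: successors {4, 5, 6, 7}; Box (not r -> not q) there: 4:F, 5:F, 6:F, 7:F. ✗
6: successors {1, 2, 4, 5, 6}; Box (not r -> not q) there: 1:T, 2:F, 4:F, 5:F, 6:F. ✗
7: successors {2, 3, 5, 7}; Box (not r -> not q) there: 2:F, 3:F, 5:F, 7:F. ✗
Satisfying worlds: ∅.

0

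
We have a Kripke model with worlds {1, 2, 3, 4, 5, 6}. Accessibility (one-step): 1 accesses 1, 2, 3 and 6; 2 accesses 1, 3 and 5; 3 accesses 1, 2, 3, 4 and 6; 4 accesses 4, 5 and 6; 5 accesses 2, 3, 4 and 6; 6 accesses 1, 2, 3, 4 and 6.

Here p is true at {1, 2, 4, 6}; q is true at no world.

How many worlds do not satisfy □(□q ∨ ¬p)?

1: successors {1, 2, 3, 6}; □q ∨ ¬p there: 1:F, 2:F, 3:T, 6:F. ✗
2: successors {1, 3, 5}; □q ∨ ¬p there: 1:F, 3:T, 5:T. ✗
3: successors {1, 2, 3, 4, 6}; □q ∨ ¬p there: 1:F, 2:F, 3:T, 4:F, 6:F. ✗
4: successors {4, 5, 6}; □q ∨ ¬p there: 4:F, 5:T, 6:F. ✗
5: successors {2, 3, 4, 6}; □q ∨ ¬p there: 2:F, 3:T, 4:F, 6:F. ✗
6: successors {1, 2, 3, 4, 6}; □q ∨ ¬p there: 1:F, 2:F, 3:T, 4:F, 6:F. ✗
Satisfying worlds: ∅.
So □(□q ∨ ¬p) fails at the other 6 worlds.

6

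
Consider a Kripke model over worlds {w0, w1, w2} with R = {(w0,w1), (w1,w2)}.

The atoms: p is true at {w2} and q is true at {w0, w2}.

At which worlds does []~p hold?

w0: successors {w1}; ~p there: w1:T. ✓
w1: successors {w2}; ~p there: w2:F. ✗
w2: no successors, so []~p holds vacuously. ✓

{w0, w2}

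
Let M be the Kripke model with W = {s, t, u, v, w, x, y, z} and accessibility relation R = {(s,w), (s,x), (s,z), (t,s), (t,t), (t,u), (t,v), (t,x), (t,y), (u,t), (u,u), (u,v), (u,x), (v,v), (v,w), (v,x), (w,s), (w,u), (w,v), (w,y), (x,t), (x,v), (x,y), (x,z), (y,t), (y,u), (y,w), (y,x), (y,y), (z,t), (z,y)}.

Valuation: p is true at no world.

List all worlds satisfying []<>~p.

s: successors {w, x, z}; <>~p there: w:T, x:T, z:T. ✓
t: successors {s, t, u, v, x, y}; <>~p there: s:T, t:T, u:T, v:T, x:T, y:T. ✓
u: successors {t, u, v, x}; <>~p there: t:T, u:T, v:T, x:T. ✓
v: successors {v, w, x}; <>~p there: v:T, w:T, x:T. ✓
w: successors {s, u, v, y}; <>~p there: s:T, u:T, v:T, y:T. ✓
x: successors {t, v, y, z}; <>~p there: t:T, v:T, y:T, z:T. ✓
y: successors {t, u, w, x, y}; <>~p there: t:T, u:T, w:T, x:T, y:T. ✓
z: successors {t, y}; <>~p there: t:T, y:T. ✓

{s, t, u, v, w, x, y, z}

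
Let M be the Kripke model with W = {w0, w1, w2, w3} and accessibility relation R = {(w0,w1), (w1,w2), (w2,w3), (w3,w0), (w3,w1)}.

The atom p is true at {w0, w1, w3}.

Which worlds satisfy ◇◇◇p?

{w0, w1, w2, w3}

w0: successors {w1}; ◇◇p there: w1:T. ✓
w1: successors {w2}; ◇◇p there: w2:T. ✓
w2: successors {w3}; ◇◇p there: w3:T. ✓
w3: successors {w0, w1}; ◇◇p there: w0:F, w1:T. ✓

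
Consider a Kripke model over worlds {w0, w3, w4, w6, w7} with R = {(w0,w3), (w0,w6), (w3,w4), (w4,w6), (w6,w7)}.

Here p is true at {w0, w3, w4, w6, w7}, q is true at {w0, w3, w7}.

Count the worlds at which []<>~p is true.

w0: successors {w3, w6}; <>~p there: w3:F, w6:F. ✗
w3: successors {w4}; <>~p there: w4:F. ✗
w4: successors {w6}; <>~p there: w6:F. ✗
w6: successors {w7}; <>~p there: w7:F. ✗
w7: no successors, so []<>~p holds vacuously. ✓
Satisfying worlds: {w7}.

1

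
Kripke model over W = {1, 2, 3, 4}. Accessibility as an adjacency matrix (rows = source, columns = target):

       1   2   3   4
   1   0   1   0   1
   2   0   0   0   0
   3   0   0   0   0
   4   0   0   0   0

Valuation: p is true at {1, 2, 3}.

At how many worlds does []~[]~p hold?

1: successors {2, 4}; ~[]~p there: 2:F, 4:F. ✗
2: no successors, so []~[]~p holds vacuously. ✓
3: no successors, so []~[]~p holds vacuously. ✓
4: no successors, so []~[]~p holds vacuously. ✓
Satisfying worlds: {2, 3, 4}.

3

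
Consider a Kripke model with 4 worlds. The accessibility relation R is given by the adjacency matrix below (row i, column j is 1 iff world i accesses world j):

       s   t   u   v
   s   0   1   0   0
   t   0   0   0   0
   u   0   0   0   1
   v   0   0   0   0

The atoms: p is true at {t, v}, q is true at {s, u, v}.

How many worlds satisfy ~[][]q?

s: [][]q is T. ✗
t: [][]q is T. ✗
u: [][]q is T. ✗
v: [][]q is T. ✗
Satisfying worlds: ∅.

0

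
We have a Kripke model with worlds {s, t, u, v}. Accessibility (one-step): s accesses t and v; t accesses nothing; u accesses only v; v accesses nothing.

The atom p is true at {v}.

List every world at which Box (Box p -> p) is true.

s: successors {t, v}; Box p -> p there: t:F, v:T. ✗
t: no successors, so Box (Box p -> p) holds vacuously. ✓
u: successors {v}; Box p -> p there: v:T. ✓
v: no successors, so Box (Box p -> p) holds vacuously. ✓

{t, u, v}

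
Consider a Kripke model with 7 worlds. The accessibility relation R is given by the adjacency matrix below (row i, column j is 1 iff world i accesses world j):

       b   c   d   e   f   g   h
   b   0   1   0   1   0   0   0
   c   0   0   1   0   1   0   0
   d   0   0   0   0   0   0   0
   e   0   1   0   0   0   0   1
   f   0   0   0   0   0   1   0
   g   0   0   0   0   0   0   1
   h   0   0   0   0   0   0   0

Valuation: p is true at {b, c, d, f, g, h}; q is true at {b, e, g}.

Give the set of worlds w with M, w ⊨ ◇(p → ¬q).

{b, c, e, g}

b: successors {c, e}; p → ¬q there: c:T, e:T. ✓
c: successors {d, f}; p → ¬q there: d:T, f:T. ✓
d: no successors, so ◇(p → ¬q) fails. ✗
e: successors {c, h}; p → ¬q there: c:T, h:T. ✓
f: successors {g}; p → ¬q there: g:F. ✗
g: successors {h}; p → ¬q there: h:T. ✓
h: no successors, so ◇(p → ¬q) fails. ✗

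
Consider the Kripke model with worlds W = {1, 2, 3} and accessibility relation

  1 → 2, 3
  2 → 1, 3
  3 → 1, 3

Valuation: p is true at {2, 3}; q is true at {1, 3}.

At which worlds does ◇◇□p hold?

{1, 2, 3}

1: successors {2, 3}; ◇□p there: 2:T, 3:T. ✓
2: successors {1, 3}; ◇□p there: 1:F, 3:T. ✓
3: successors {1, 3}; ◇□p there: 1:F, 3:T. ✓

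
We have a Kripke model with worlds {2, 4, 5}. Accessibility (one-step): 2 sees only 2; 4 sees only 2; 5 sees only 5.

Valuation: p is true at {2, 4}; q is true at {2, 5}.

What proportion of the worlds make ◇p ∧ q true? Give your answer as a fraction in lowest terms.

1/3

2: ◇p is T, q is T. ✓
4: ◇p is T, q is F. ✗
5: ◇p is F, q is T. ✗
That's 1 of 3 worlds, so 1/3.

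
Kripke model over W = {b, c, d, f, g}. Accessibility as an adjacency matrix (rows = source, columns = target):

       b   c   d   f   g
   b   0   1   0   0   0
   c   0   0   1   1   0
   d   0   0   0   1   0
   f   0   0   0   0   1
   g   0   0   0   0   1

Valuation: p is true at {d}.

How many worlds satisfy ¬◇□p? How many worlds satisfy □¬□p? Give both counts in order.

For ¬◇□p:
b: ◇□p is F. ✓
c: ◇□p is F. ✓
d: ◇□p is F. ✓
f: ◇□p is F. ✓
g: ◇□p is F. ✓
— 5 worlds.
For □¬□p:
b: successors {c}; ¬□p there: c:T. ✓
c: successors {d, f}; ¬□p there: d:T, f:T. ✓
d: successors {f}; ¬□p there: f:T. ✓
f: successors {g}; ¬□p there: g:T. ✓
g: successors {g}; ¬□p there: g:T. ✓
— 5 worlds.

5 and 5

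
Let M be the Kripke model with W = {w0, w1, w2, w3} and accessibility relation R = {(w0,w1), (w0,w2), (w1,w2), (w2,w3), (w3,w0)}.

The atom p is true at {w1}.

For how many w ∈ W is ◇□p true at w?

w0: successors {w1, w2}; □p there: w1:F, w2:F. ✗
w1: successors {w2}; □p there: w2:F. ✗
w2: successors {w3}; □p there: w3:F. ✗
w3: successors {w0}; □p there: w0:F. ✗
Satisfying worlds: ∅.

0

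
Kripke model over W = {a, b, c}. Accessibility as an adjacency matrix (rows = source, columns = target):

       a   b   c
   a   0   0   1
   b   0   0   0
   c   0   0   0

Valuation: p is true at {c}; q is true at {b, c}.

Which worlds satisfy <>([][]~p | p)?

{a}

a: successors {c}; [][]~p | p there: c:T. ✓
b: no successors, so <>([][]~p | p) fails. ✗
c: no successors, so <>([][]~p | p) fails. ✗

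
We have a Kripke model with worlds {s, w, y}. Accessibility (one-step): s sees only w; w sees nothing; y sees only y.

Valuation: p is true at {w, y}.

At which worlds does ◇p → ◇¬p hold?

{w}

s: ◇p is T, ◇¬p is F. ✗
w: ◇p is F, ◇¬p is F. ✓
y: ◇p is T, ◇¬p is F. ✗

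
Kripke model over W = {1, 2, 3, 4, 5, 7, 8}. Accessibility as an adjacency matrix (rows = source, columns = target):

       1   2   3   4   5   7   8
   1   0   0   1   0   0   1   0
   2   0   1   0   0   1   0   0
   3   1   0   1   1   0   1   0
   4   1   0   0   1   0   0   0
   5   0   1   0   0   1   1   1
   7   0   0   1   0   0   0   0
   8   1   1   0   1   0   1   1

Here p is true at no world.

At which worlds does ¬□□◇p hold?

{1, 2, 3, 4, 5, 7, 8}

1: □□◇p is F. ✓
2: □□◇p is F. ✓
3: □□◇p is F. ✓
4: □□◇p is F. ✓
5: □□◇p is F. ✓
7: □□◇p is F. ✓
8: □□◇p is F. ✓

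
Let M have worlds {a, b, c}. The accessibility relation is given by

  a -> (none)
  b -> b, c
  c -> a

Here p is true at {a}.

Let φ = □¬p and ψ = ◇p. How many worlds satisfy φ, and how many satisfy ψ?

2 and 1

For □¬p:
a: no successors, so □¬p holds vacuously. ✓
b: successors {b, c}; ¬p there: b:T, c:T. ✓
c: successors {a}; ¬p there: a:F. ✗
— 2 worlds.
For ◇p:
a: no successors, so ◇p fails. ✗
b: successors {b, c}; p there: b:F, c:F. ✗
c: successors {a}; p there: a:T. ✓
— 1 world.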